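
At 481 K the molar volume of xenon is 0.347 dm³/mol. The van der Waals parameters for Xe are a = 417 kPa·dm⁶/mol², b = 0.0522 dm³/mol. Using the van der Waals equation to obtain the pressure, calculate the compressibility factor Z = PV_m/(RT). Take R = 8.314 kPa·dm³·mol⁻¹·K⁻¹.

Z ≈ 0.8766

P = RT/(V_m − b) − a/V_m² = (8.314)(481)/(0.347 − 0.0522) − 417/(0.347)²
  = 3999.0/0.29480 − 3463.2 = 13565 − 3463.2 = 10102 kPa
Z = PV_m/(RT) = (10102)(0.347)/((8.314)(481)) = 3505.4/3999.0 = 0.8766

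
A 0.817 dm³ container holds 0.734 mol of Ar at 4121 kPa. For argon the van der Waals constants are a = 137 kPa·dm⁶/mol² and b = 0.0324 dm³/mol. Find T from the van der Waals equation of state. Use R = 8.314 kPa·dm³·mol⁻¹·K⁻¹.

T ≈ 550.0 K

T = (P + a n²/V²)(V − nb)/(nR)
P + a n²/V² = 4121 + (137)(0.734)²/(0.817)² = 4231.6 kPa
V − nb = 0.817 − (0.734)(0.0324) = 0.79322 dm³
T = (4231.6)(0.79322)/((0.734)(8.314)) = 550.0 K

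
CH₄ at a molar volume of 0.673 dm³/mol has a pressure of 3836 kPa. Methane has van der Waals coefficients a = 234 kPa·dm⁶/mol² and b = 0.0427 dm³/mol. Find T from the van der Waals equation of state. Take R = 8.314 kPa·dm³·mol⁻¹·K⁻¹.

T = (P + a/V_m²)(V_m − b)/R
P + a/V_m² = 3836 + 234/(0.673)² = 4352.6 kPa
V_m − b = 0.673 − 0.0427 = 0.63030 dm³/mol
T = (4352.6)(0.63030)/8.314 = 330.0 K

T ≈ 330.0 K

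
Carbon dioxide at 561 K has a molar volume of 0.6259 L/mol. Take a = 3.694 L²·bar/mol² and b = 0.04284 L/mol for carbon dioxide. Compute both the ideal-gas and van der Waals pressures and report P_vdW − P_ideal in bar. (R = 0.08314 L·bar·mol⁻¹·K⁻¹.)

Ideal: P_ideal = RT/V_m = (0.08314)(561)/0.6259 = 74.5192 bar
vdW: P = RT/(V_m − b) − a/V_m² = 46.6415/0.583060 − 3.694/0.391751 = 79.9943 − 9.42946 = 70.5648 bar
ΔP = 70.5648 − 74.5192 = -3.954 bar

ΔP ≈ -3.954 bar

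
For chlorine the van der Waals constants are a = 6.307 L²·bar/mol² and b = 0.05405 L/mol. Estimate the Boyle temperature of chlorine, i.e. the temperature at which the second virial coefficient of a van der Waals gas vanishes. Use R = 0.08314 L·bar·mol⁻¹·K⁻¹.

For a van der Waals gas the second virial coefficient B₂ = b − a/(RT) vanishes at T_B = a/(Rb).
T_B = 6.307/(0.08314×0.05405) = 6.307/0.0044937 = 1404 K

T_B ≈ 1404 K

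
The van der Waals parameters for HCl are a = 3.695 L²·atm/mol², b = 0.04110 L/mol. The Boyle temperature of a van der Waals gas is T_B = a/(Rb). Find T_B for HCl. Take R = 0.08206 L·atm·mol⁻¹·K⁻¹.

T_B ≈ 1096 K

For a van der Waals gas the second virial coefficient B₂ = b − a/(RT) vanishes at T_B = a/(Rb).
T_B = 3.695/(0.08206×0.04110) = 3.695/0.0033727 = 1096 K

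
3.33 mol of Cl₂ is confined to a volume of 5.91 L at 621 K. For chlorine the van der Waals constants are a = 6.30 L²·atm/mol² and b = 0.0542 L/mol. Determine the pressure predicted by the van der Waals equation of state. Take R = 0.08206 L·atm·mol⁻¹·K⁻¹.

P ≈ 27.62 atm

P = nRT/(V − nb) − a n²/V²
nRT/(V − nb) = (3.33)(0.08206)(621)/(5.91 − 3.33×0.0542) = 169.69/5.7295 = 29.617 atm
a n²/V² = (6.30)(3.33)²/(5.91)² = 2.0001 atm
P = 29.617 − 2.0001 = 27.62 atm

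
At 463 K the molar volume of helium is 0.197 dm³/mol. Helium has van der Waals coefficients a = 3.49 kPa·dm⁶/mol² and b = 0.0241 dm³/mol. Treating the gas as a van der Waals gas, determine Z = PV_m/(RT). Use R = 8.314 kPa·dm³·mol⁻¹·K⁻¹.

P = RT/(V_m − b) − a/V_m² = (8.314)(463)/(0.197 − 0.0241) − 3.49/(0.197)²
  = 3849.4/0.17290 − 89.928 = 22264 − 89.928 = 22174 kPa
Z = PV_m/(RT) = (22174)(0.197)/((8.314)(463)) = 4368.3/3849.4 = 1.135

Z ≈ 1.135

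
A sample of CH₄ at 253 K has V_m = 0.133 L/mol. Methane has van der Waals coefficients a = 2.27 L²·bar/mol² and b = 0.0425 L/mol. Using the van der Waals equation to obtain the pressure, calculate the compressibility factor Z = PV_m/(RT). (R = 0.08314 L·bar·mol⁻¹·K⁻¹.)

P = RT/(V_m − b) − a/V_m² = (0.08314)(253)/(0.133 − 0.0425) − 2.27/(0.133)²
  = 21.034/0.090500 − 128.33 = 232.42 − 128.33 = 104.09 bar
Z = PV_m/(RT) = (104.09)(0.133)/((0.08314)(253)) = 13.844/21.034 = 0.6582

Z ≈ 0.6582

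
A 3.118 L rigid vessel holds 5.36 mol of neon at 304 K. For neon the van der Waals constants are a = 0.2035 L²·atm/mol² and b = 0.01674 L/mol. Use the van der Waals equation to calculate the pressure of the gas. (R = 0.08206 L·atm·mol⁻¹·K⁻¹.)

P ≈ 43.55 atm

P = nRT/(V − nb) − a n²/V²
nRT/(V − nb) = (5.36)(0.08206)(304)/(3.118 − 5.36×0.01674) = 133.71/3.0283 = 44.153 atm
a n²/V² = (0.2035)(5.36)²/(3.118)² = 0.60137 atm
P = 44.153 − 0.60137 = 43.55 atm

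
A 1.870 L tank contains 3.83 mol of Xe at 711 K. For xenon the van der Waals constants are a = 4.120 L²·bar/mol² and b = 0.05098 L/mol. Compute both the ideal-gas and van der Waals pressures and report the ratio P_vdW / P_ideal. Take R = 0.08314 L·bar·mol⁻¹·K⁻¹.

P_vdW / P_ideal ≈ 0.9738

Ideal: P_ideal = nRT/V = (3.83)(0.08314)(711)/1.870 = 121.070 bar
vdW: P = nRT/(V − nb) − a n²/V² = 226.401/1.67475 − 60.4359/3.49690 = 135.185 − 17.2827 = 117.902 bar
Ratio = 117.902/121.070 = 0.9738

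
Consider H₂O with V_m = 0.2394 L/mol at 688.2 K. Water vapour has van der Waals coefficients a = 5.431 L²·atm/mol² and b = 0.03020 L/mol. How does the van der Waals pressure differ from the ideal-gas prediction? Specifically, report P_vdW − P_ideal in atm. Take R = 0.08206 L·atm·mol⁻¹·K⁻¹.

ΔP ≈ -60.71 atm

Ideal: P_ideal = RT/V_m = (0.08206)(688.2)/0.2394 = 235.897 atm
vdW: P = RT/(V_m − b) − a/V_m² = 56.4737/0.209200 − 5.431/0.0573124 = 269.951 − 94.7613 = 175.190 atm
ΔP = 175.190 − 235.897 = -60.71 atm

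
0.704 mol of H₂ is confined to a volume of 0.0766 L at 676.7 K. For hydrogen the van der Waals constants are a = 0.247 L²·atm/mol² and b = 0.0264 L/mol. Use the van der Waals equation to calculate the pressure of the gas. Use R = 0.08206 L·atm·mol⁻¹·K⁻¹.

P ≈ 653.0 atm

P = nRT/(V − nb) − a n²/V²
nRT/(V − nb) = (0.704)(0.08206)(676.7)/(0.0766 − 0.704×0.0264) = 39.093/0.058014 = 673.85 atm
a n²/V² = (0.247)(0.704)²/(0.0766)² = 20.863 atm
P = 673.85 − 20.863 = 653.0 atm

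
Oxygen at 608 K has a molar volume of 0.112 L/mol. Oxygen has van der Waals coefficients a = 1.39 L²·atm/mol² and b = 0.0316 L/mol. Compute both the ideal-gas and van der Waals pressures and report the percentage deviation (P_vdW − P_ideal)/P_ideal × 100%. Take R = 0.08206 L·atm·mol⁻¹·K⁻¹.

14.43 %

Ideal: P_ideal = RT/V_m = (0.08206)(608)/0.112 = 445.469 atm
vdW: P = RT/(V_m − b) − a/V_m² = 49.8925/0.0804000 − 1.39/0.0125440 = 620.553 − 110.810 = 509.743 atm
% deviation = (509.743 − 445.469)/445.469 × 100% = 14.43%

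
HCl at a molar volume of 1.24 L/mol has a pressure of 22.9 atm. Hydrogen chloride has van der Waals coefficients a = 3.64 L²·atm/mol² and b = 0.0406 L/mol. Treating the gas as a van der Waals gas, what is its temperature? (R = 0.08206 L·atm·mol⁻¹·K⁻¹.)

T = (P + a/V_m²)(V_m − b)/R
P + a/V_m² = 22.9 + 3.64/(1.24)² = 25.267 atm
V_m − b = 1.24 − 0.0406 = 1.1994 L/mol
T = (25.267)(1.1994)/0.08206 = 369.3 K

T ≈ 369.3 K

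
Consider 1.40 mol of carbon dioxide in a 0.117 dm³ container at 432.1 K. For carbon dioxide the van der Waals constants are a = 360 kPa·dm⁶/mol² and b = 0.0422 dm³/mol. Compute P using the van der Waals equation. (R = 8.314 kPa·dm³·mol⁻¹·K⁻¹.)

P ≈ 35290 kPa

P = nRT/(V − nb) − a n²/V²
nRT/(V − nb) = (1.40)(8.314)(432.1)/(0.117 − 1.40×0.0422) = 5029.5/0.057920 = 86835 kPa
a n²/V² = (360)(1.40)²/(0.117)² = 51545 kPa
P = 86835 − 51545 = 35290 kPa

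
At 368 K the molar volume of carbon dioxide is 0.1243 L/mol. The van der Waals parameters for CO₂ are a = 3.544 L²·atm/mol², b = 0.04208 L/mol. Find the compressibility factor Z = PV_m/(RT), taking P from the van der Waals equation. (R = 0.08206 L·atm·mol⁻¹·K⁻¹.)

P = RT/(V_m − b) − a/V_m² = (0.08206)(368)/(0.1243 − 0.04208) − 3.544/(0.1243)²
  = 30.198/0.082220 − 229.38 = 367.28 − 229.38 = 137.90 atm
Z = PV_m/(RT) = (137.90)(0.1243)/((0.08206)(368)) = 17.141/30.198 = 0.5676

Z ≈ 0.5676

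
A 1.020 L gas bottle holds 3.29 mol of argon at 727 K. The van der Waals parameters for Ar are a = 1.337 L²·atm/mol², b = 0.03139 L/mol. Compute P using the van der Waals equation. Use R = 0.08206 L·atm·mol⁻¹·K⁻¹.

P ≈ 200.2 atm

P = nRT/(V − nb) − a n²/V²
nRT/(V − nb) = (3.29)(0.08206)(727)/(1.020 − 3.29×0.03139) = 196.27/0.91673 = 214.10 atm
a n²/V² = (1.337)(3.29)²/(1.020)² = 13.910 atm
P = 214.10 − 13.910 = 200.2 atm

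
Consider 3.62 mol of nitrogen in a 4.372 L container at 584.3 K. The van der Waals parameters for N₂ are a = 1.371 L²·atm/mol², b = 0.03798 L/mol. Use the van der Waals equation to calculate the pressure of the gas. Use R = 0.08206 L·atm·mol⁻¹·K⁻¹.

P = nRT/(V − nb) − a n²/V²
nRT/(V − nb) = (3.62)(0.08206)(584.3)/(4.372 − 3.62×0.03798) = 173.57/4.2345 = 40.989 atm
a n²/V² = (1.371)(3.62)²/(4.372)² = 0.93993 atm
P = 40.989 − 0.93993 = 40.05 atm

P ≈ 40.05 atm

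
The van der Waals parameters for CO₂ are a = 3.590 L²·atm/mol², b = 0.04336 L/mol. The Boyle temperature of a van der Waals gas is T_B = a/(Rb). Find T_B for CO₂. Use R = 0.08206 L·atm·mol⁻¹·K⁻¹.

T_B ≈ 1009 K

For a van der Waals gas the second virial coefficient B₂ = b − a/(RT) vanishes at T_B = a/(Rb).
T_B = 3.590/(0.08206×0.04336) = 3.590/0.0035581 = 1009 K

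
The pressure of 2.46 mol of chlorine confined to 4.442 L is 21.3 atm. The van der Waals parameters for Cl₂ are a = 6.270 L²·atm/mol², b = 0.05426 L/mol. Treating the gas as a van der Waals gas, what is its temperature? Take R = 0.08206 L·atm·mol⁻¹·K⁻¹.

T ≈ 495.7 K

T = (P + a n²/V²)(V − nb)/(nR)
P + a n²/V² = 21.3 + (6.270)(2.46)²/(4.442)² = 23.223 atm
V − nb = 4.442 − (2.46)(0.05426) = 4.3085 L
T = (23.223)(4.3085)/((2.46)(0.08206)) = 495.7 K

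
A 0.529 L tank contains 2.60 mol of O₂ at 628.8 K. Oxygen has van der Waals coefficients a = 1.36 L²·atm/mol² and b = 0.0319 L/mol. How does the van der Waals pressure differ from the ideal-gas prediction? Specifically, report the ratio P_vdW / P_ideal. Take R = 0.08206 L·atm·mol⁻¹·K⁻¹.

P_vdW / P_ideal ≈ 1.056

Ideal: P_ideal = nRT/V = (2.60)(0.08206)(628.8)/0.529 = 253.607 atm
vdW: P = nRT/(V − nb) − a n²/V² = 134.158/0.446060 − 9.19360/0.279841 = 300.762 − 32.8529 = 267.909 atm
Ratio = 267.909/253.607 = 1.056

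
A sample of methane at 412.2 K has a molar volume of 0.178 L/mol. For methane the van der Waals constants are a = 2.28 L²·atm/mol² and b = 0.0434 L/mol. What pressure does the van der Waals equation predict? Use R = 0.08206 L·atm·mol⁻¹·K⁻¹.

P ≈ 179.3 atm

P = RT/(V_m − b) − a/V_m²
RT/(V_m − b) = (0.08206)(412.2)/(0.178 − 0.0434) = 33.825/0.13460 = 251.30 atm
a/V_m² = 2.28/(0.178)² = 71.961 atm
P = 251.30 − 71.961 = 179.3 atm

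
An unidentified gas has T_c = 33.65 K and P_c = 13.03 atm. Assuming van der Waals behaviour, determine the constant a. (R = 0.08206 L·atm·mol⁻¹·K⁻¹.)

a ≈ 0.2469 L²·atm/mol²

From T_c = 8a/(27Rb) and P_c = a/(27b²): a = 27 R² T_c²/(64 P_c).
a = 27×(0.08206)²×(33.65)²/(64×13.03) = 205.87/833.92 = 0.2469 L²·atm/mol²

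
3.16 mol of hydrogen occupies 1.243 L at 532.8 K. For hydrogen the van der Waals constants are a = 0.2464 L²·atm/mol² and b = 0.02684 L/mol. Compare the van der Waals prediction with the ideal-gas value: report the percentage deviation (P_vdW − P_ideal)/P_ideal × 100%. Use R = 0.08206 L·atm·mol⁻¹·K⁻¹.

5.89 %

Ideal: P_ideal = nRT/V = (3.16)(0.08206)(532.8)/1.243 = 111.151 atm
vdW: P = nRT/(V − nb) − a n²/V² = 138.160/1.15819 − 2.46045/1.54505 = 119.290 − 1.59247 = 117.698 atm
% deviation = (117.698 − 111.151)/111.151 × 100% = 5.89%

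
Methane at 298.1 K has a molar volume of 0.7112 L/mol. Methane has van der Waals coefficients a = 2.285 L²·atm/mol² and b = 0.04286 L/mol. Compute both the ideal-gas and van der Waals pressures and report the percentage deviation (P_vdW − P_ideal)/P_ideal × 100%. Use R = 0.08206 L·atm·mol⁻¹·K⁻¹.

Ideal: P_ideal = RT/V_m = (0.08206)(298.1)/0.7112 = 34.3955 atm
vdW: P = RT/(V_m − b) − a/V_m² = 24.4621/0.668340 − 2.285/0.505805 = 36.6013 − 4.51755 = 32.0838 atm
% deviation = (32.0838 − 34.3955)/34.3955 × 100% = -6.72%

-6.72 %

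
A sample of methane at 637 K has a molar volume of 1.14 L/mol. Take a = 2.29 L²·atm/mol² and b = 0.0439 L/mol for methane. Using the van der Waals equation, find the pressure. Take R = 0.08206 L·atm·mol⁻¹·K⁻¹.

P ≈ 45.93 atm

P = RT/(V_m − b) − a/V_m²
RT/(V_m − b) = (0.08206)(637)/(1.14 − 0.0439) = 52.272/1.0961 = 47.689 atm
a/V_m² = 2.29/(1.14)² = 1.7621 atm
P = 47.689 − 1.7621 = 45.93 atm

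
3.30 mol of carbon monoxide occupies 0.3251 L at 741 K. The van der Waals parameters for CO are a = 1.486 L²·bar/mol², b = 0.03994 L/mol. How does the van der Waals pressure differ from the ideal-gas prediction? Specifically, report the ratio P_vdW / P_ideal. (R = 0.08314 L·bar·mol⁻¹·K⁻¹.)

Ideal: P_ideal = nRT/V = (3.30)(0.08314)(741)/0.3251 = 625.353 bar
vdW: P = nRT/(V − nb) − a n²/V² = 203.302/0.193298 − 16.1825/0.105690 = 1051.75 − 153.113 = 898.64 bar
Ratio = 898.64/625.353 = 1.437

P_vdW / P_ideal ≈ 1.437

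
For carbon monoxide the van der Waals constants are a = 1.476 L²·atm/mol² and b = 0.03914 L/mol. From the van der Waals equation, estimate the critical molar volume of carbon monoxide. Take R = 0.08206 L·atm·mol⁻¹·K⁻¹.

V_m,c ≈ 0.1174 L/mol

For a van der Waals gas, V_m,c = 3b.
V_m,c = 3×0.03914 = 0.1174 L/mol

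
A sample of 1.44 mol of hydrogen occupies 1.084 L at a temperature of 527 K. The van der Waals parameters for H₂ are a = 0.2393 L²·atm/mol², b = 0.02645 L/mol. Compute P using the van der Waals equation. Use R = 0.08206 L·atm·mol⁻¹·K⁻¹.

P ≈ 59.12 atm

P = nRT/(V − nb) − a n²/V²
nRT/(V − nb) = (1.44)(0.08206)(527)/(1.084 − 1.44×0.02645) = 62.274/1.0459 = 59.541 atm
a n²/V² = (0.2393)(1.44)²/(1.084)² = 0.42229 atm
P = 59.541 − 0.42229 = 59.12 atm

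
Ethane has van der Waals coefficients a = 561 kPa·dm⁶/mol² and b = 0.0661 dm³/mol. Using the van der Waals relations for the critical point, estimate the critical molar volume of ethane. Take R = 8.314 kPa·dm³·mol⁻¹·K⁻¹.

V_m,c ≈ 0.1983 dm³/mol

For a van der Waals gas, V_m,c = 3b.
V_m,c = 3×0.0661 = 0.1983 dm³/mol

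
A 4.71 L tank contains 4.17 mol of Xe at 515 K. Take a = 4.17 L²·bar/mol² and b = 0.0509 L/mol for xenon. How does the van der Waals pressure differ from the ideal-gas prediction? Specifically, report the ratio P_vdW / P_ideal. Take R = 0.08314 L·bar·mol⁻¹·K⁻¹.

P_vdW / P_ideal ≈ 0.9610

Ideal: P_ideal = nRT/V = (4.17)(0.08314)(515)/4.71 = 37.9081 bar
vdW: P = nRT/(V − nb) − a n²/V² = 178.547/4.49775 − 72.5117/22.1841 = 39.6970 − 3.26863 = 36.4284 bar
Ratio = 36.4284/37.9081 = 0.9610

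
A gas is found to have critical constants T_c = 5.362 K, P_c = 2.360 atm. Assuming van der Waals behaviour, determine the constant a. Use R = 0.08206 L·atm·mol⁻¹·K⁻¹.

From T_c = 8a/(27Rb) and P_c = a/(27b²): a = 27 R² T_c²/(64 P_c).
a = 27×(0.08206)²×(5.362)²/(64×2.360) = 5.2273/151.04 = 0.03461 L²·atm/mol²

a ≈ 0.03461 L²·atm/mol²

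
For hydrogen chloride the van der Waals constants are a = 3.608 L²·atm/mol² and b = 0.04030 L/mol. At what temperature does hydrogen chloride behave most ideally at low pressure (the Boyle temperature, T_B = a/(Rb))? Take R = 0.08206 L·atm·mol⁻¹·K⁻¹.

For a van der Waals gas the second virial coefficient B₂ = b − a/(RT) vanishes at T_B = a/(Rb).
T_B = 3.608/(0.08206×0.04030) = 3.608/0.0033070 = 1091 K

T_B ≈ 1091 K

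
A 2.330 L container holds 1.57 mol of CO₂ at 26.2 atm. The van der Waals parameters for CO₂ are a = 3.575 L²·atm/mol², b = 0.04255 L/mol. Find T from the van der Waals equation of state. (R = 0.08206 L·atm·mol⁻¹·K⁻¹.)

T = (P + a n²/V²)(V − nb)/(nR)
P + a n²/V² = 26.2 + (3.575)(1.57)²/(2.330)² = 27.823 atm
V − nb = 2.330 − (1.57)(0.04255) = 2.2632 L
T = (27.823)(2.2632)/((1.57)(0.08206)) = 488.8 K

T ≈ 488.8 K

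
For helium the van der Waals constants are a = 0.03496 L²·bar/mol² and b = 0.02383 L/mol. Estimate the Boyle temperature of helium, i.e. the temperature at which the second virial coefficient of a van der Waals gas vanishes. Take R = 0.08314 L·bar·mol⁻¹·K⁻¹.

For a van der Waals gas the second virial coefficient B₂ = b − a/(RT) vanishes at T_B = a/(Rb).
T_B = 0.03496/(0.08314×0.02383) = 0.03496/0.0019812 = 17.65 K

T_B ≈ 17.65 K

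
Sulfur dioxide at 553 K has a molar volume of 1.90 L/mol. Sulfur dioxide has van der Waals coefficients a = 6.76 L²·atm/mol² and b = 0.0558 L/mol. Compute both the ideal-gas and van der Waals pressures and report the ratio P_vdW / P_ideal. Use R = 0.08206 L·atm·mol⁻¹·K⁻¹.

P_vdW / P_ideal ≈ 0.9519

Ideal: P_ideal = RT/V_m = (0.08206)(553)/1.90 = 23.8838 atm
vdW: P = RT/(V_m − b) − a/V_m² = 45.3792/1.84420 − 6.76/3.61000 = 24.6064 − 1.87258 = 22.7338 atm
Ratio = 22.7338/23.8838 = 0.9519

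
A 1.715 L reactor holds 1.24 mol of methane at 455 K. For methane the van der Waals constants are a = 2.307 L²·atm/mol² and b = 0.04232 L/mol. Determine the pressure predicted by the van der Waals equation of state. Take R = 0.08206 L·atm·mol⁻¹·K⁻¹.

P ≈ 26.64 atm

P = nRT/(V − nb) − a n²/V²
nRT/(V − nb) = (1.24)(0.08206)(455)/(1.715 − 1.24×0.04232) = 46.298/1.6625 = 27.848 atm
a n²/V² = (2.307)(1.24)²/(1.715)² = 1.2060 atm
P = 27.848 − 1.2060 = 26.64 atm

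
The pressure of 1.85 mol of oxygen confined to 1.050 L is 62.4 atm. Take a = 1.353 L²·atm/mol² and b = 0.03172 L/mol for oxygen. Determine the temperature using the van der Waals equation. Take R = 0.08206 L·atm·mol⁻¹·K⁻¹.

T ≈ 434.9 K

T = (P + a n²/V²)(V − nb)/(nR)
P + a n²/V² = 62.4 + (1.353)(1.85)²/(1.050)² = 66.600 atm
V − nb = 1.050 − (1.85)(0.03172) = 0.99132 L
T = (66.600)(0.99132)/((1.85)(0.08206)) = 434.9 K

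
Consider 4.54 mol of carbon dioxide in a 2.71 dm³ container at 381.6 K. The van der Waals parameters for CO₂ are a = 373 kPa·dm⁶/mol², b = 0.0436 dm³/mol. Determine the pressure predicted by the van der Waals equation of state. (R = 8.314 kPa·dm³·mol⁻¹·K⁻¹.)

P ≈ 4687 kPa

P = nRT/(V − nb) − a n²/V²
nRT/(V − nb) = (4.54)(8.314)(381.6)/(2.71 − 4.54×0.0436) = 14404/2.5121 = 5733.8 kPa
a n²/V² = (373)(4.54)²/(2.71)² = 1046.8 kPa
P = 5733.8 − 1046.8 = 4687 kPa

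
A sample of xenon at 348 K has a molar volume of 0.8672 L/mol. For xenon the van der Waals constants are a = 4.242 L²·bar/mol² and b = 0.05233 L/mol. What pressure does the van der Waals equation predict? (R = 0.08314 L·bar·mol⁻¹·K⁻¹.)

P ≈ 29.87 bar

P = RT/(V_m − b) − a/V_m²
RT/(V_m − b) = (0.08314)(348)/(0.8672 − 0.05233) = 28.933/0.81487 = 35.506 bar
a/V_m² = 4.242/(0.8672)² = 5.6407 bar
P = 35.506 − 5.6407 = 29.87 bar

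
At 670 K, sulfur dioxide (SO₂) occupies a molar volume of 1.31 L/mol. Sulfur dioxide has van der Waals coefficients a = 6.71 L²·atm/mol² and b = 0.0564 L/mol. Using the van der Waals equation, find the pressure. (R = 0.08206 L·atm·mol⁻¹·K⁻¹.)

P ≈ 39.95 atm

P = RT/(V_m − b) − a/V_m²
RT/(V_m − b) = (0.08206)(670)/(1.31 − 0.0564) = 54.980/1.2536 = 43.858 atm
a/V_m² = 6.71/(1.31)² = 3.9100 atm
P = 43.858 − 3.9100 = 39.95 atm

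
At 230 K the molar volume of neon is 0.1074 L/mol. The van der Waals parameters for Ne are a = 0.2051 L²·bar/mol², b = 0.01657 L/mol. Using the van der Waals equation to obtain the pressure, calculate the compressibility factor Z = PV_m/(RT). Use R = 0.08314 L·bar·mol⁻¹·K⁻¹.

Z ≈ 1.083

P = RT/(V_m − b) − a/V_m² = (0.08314)(230)/(0.1074 − 0.01657) − 0.2051/(0.1074)²
  = 19.122/0.090830 − 17.781 = 210.53 − 17.781 = 192.75 bar
Z = PV_m/(RT) = (192.75)(0.1074)/((0.08314)(230)) = 20.701/19.122 = 1.083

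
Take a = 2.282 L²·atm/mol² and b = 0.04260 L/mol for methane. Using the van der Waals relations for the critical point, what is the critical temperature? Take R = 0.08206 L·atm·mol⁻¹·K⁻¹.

For a van der Waals gas, T_c = 8a/(27Rb).
T_c = 8×2.282/(27×0.08206×0.04260) = 18.256/0.094385 = 193.4 K

T_c ≈ 193.4 K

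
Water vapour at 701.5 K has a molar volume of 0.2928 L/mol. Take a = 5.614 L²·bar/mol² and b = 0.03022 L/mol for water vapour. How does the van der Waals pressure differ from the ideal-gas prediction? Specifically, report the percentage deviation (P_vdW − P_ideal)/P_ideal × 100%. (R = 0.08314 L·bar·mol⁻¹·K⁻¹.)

Ideal: P_ideal = RT/V_m = (0.08314)(701.5)/0.2928 = 199.190 bar
vdW: P = RT/(V_m − b) − a/V_m² = 58.3227/0.262580 − 5.614/0.0857318 = 222.114 − 65.4833 = 156.631 bar
% deviation = (156.631 − 199.190)/199.190 × 100% = -21.37%

-21.37 %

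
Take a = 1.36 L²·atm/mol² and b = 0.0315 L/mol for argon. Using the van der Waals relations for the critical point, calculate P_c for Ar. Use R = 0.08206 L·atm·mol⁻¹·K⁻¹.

P_c ≈ 50.76 atm

For a van der Waals gas, P_c = a/(27b²).
P_c = 1.36/(27×(0.0315)²) = 1.36/0.026791 = 50.76 atm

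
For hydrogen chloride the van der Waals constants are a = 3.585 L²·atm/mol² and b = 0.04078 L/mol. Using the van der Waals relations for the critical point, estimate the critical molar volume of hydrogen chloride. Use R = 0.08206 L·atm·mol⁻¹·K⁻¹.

For a van der Waals gas, V_m,c = 3b.
V_m,c = 3×0.04078 = 0.1223 L/mol

V_m,c ≈ 0.1223 L/mol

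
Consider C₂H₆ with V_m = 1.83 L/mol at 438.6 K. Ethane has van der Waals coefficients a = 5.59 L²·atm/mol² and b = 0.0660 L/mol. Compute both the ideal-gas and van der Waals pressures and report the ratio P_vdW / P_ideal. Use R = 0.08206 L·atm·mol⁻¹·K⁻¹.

Ideal: P_ideal = RT/V_m = (0.08206)(438.6)/1.83 = 19.6675 atm
vdW: P = RT/(V_m − b) − a/V_m² = 35.9915/1.76400 − 5.59/3.34890 = 20.4033 − 1.66920 = 18.7341 atm
Ratio = 18.7341/19.6675 = 0.9525

P_vdW / P_ideal ≈ 0.9525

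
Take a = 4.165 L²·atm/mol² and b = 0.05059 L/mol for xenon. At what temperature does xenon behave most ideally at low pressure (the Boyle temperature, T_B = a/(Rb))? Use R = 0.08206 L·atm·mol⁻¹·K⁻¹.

For a van der Waals gas the second virial coefficient B₂ = b − a/(RT) vanishes at T_B = a/(Rb).
T_B = 4.165/(0.08206×0.05059) = 4.165/0.0041514 = 1003 K

T_B ≈ 1003 K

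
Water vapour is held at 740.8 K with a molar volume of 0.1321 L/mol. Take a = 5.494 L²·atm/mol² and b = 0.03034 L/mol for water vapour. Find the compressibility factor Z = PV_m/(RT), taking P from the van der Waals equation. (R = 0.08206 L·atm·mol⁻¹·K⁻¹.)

P = RT/(V_m − b) − a/V_m² = (0.08206)(740.8)/(0.1321 − 0.03034) − 5.494/(0.1321)²
  = 60.790/0.10176 − 314.84 = 597.39 − 314.84 = 282.55 atm
Z = PV_m/(RT) = (282.55)(0.1321)/((0.08206)(740.8)) = 37.325/60.790 = 0.6140

Z ≈ 0.6140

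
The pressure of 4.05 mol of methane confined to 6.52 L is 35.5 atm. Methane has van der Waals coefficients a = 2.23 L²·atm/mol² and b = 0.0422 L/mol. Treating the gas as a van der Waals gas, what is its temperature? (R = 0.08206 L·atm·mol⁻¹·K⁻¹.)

T ≈ 694.6 K

T = (P + a n²/V²)(V − nb)/(nR)
P + a n²/V² = 35.5 + (2.23)(4.05)²/(6.52)² = 36.360 atm
V − nb = 6.52 − (4.05)(0.0422) = 6.3491 L
T = (36.360)(6.3491)/((4.05)(0.08206)) = 694.6 K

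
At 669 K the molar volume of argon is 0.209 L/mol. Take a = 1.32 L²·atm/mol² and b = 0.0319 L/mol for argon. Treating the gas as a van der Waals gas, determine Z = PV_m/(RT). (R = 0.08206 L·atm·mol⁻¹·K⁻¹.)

Z ≈ 1.065

P = RT/(V_m − b) − a/V_m² = (0.08206)(669)/(0.209 − 0.0319) − 1.32/(0.209)²
  = 54.898/0.17710 − 30.219 = 309.98 − 30.219 = 279.76 atm
Z = PV_m/(RT) = (279.76)(0.209)/((0.08206)(669)) = 58.470/54.898 = 1.065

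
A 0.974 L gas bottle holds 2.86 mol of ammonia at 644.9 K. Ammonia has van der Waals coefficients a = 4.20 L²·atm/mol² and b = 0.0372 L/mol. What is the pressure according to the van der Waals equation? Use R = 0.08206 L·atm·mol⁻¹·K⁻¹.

P = nRT/(V − nb) − a n²/V²
nRT/(V − nb) = (2.86)(0.08206)(644.9)/(0.974 − 2.86×0.0372) = 151.35/0.86761 = 174.44 atm
a n²/V² = (4.20)(2.86)²/(0.974)² = 36.213 atm
P = 174.44 − 36.213 = 138.2 atm

P ≈ 138.2 atm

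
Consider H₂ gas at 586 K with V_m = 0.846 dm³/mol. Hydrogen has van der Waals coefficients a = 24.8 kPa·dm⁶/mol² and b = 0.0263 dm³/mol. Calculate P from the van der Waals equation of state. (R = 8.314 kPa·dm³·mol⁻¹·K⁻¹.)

P ≈ 5909 kPa

P = RT/(V_m − b) − a/V_m²
RT/(V_m − b) = (8.314)(586)/(0.846 − 0.0263) = 4872.0/0.81970 = 5943.6 kPa
a/V_m² = 24.8/(0.846)² = 34.651 kPa
P = 5943.6 − 34.651 = 5909 kPa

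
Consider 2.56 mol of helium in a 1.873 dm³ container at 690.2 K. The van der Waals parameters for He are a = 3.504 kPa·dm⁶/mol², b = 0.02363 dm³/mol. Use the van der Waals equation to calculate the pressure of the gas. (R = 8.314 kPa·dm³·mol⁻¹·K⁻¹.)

P ≈ 8098 kPa

P = nRT/(V − nb) − a n²/V²
nRT/(V − nb) = (2.56)(8.314)(690.2)/(1.873 − 2.56×0.02363) = 14690/1.8125 = 8104.8 kPa
a n²/V² = (3.504)(2.56)²/(1.873)² = 6.5459 kPa
P = 8104.8 − 6.5459 = 8098 kPa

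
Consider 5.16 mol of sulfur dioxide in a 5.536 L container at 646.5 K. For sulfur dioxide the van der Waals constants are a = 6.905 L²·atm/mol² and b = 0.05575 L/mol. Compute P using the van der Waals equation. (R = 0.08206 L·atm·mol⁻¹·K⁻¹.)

P = nRT/(V − nb) − a n²/V²
nRT/(V − nb) = (5.16)(0.08206)(646.5)/(5.536 − 5.16×0.05575) = 273.75/5.2483 = 52.160 atm
a n²/V² = (6.905)(5.16)²/(5.536)² = 5.9989 atm
P = 52.160 − 5.9989 = 46.16 atm

P ≈ 46.16 atm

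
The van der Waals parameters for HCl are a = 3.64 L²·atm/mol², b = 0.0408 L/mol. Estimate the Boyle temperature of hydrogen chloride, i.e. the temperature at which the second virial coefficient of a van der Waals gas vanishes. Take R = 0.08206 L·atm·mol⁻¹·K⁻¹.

T_B ≈ 1087 K

For a van der Waals gas the second virial coefficient B₂ = b − a/(RT) vanishes at T_B = a/(Rb).
T_B = 3.64/(0.08206×0.0408) = 3.64/0.0033480 = 1087 K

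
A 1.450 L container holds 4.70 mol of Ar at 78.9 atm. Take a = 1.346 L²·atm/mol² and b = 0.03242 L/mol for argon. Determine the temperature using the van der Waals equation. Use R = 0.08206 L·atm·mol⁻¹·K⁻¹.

T = (P + a n²/V²)(V − nb)/(nR)
P + a n²/V² = 78.9 + (1.346)(4.70)²/(1.450)² = 93.042 atm
V − nb = 1.450 − (4.70)(0.03242) = 1.2976 L
T = (93.042)(1.2976)/((4.70)(0.08206)) = 313.0 K

T ≈ 313.0 K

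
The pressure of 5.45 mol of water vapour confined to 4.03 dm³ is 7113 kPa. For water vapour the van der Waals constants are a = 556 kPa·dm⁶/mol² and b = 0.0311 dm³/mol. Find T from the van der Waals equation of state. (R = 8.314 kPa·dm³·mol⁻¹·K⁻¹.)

T ≈ 692.7 K

T = (P + a n²/V²)(V − nb)/(nR)
P + a n²/V² = 7113 + (556)(5.45)²/(4.03)² = 8129.9 kPa
V − nb = 4.03 − (5.45)(0.0311) = 3.8605 dm³
T = (8129.9)(3.8605)/((5.45)(8.314)) = 692.7 K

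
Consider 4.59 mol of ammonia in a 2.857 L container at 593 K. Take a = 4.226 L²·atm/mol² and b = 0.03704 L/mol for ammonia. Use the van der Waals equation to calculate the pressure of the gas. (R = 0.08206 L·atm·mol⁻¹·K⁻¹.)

P = nRT/(V − nb) − a n²/V²
nRT/(V − nb) = (4.59)(0.08206)(593)/(2.857 − 4.59×0.03704) = 223.36/2.6870 = 83.126 atm
a n²/V² = (4.226)(4.59)²/(2.857)² = 10.908 atm
P = 83.126 − 10.908 = 72.22 atm

P ≈ 72.22 atm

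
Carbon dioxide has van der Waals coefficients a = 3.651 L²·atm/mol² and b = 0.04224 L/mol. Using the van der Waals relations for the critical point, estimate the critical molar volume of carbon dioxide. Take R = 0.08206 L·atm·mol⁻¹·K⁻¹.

For a van der Waals gas, V_m,c = 3b.
V_m,c = 3×0.04224 = 0.1267 L/mol

V_m,c ≈ 0.1267 L/mol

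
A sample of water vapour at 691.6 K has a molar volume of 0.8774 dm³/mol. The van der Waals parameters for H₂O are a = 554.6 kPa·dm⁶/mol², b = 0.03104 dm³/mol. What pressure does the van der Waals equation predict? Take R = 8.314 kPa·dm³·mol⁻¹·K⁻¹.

P ≈ 6073 kPa

P = RT/(V_m − b) − a/V_m²
RT/(V_m − b) = (8.314)(691.6)/(0.8774 − 0.03104) = 5750.0/0.84636 = 6793.8 kPa
a/V_m² = 554.6/(0.8774)² = 720.42 kPa
P = 6793.8 − 720.42 = 6073 kPa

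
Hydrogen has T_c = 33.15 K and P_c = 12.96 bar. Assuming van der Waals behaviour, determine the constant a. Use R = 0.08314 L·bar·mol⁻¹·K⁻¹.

From T_c = 8a/(27Rb) and P_c = a/(27b²): a = 27 R² T_c²/(64 P_c).
a = 27×(0.08314)²×(33.15)²/(64×12.96) = 205.09/829.44 = 0.2473 L²·bar/mol²

a ≈ 0.2473 L²·bar/mol²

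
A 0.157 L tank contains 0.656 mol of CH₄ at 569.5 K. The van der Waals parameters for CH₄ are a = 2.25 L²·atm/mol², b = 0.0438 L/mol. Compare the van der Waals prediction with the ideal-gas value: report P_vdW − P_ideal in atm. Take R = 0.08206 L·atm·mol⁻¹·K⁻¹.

ΔP ≈ 4.46 atm

Ideal: P_ideal = nRT/V = (0.656)(0.08206)(569.5)/0.157 = 195.267 atm
vdW: P = nRT/(V − nb) − a n²/V² = 30.6570/0.128267 − 0.968256/0.0246490 = 239.009 − 39.2818 = 199.727 atm
ΔP = 199.727 − 195.267 = 4.46 atm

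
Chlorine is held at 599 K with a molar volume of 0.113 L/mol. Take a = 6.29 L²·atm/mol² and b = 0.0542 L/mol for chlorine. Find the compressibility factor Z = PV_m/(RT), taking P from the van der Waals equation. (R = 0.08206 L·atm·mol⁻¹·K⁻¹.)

Z ≈ 0.7893

P = RT/(V_m − b) − a/V_m² = (0.08206)(599)/(0.113 − 0.0542) − 6.29/(0.113)²
  = 49.154/0.058800 − 492.60 = 835.95 − 492.60 = 343.35 atm
Z = PV_m/(RT) = (343.35)(0.113)/((0.08206)(599)) = 38.799/49.154 = 0.7893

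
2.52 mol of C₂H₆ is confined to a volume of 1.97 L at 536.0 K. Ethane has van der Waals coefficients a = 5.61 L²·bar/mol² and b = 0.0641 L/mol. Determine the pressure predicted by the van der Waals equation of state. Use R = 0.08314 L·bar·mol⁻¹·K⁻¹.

P = nRT/(V − nb) − a n²/V²
nRT/(V − nb) = (2.52)(0.08314)(536.0)/(1.97 − 2.52×0.0641) = 112.30/1.8085 = 62.096 bar
a n²/V² = (5.61)(2.52)²/(1.97)² = 9.1798 bar
P = 62.096 − 9.1798 = 52.92 bar

P ≈ 52.92 bar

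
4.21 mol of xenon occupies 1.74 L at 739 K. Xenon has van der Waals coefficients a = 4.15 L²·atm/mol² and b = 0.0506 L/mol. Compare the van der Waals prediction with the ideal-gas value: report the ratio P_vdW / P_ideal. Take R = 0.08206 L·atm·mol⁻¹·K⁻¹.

P_vdW / P_ideal ≈ 0.9739

Ideal: P_ideal = nRT/V = (4.21)(0.08206)(739)/1.74 = 146.727 atm
vdW: P = nRT/(V − nb) − a n²/V² = 255.304/1.52697 − 73.5550/3.02760 = 167.196 − 24.2948 = 142.901 atm
Ratio = 142.901/146.727 = 0.9739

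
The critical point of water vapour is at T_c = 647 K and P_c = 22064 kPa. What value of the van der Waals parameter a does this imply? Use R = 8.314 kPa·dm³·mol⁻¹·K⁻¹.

From T_c = 8a/(27Rb) and P_c = a/(27b²): a = 27 R² T_c²/(64 P_c).
a = 27×(8.314)²×(647)²/(64×22064) = 781254201/1412096 = 553.3 kPa·dm⁶/mol²

a ≈ 553.3 kPa·dm⁶/mol²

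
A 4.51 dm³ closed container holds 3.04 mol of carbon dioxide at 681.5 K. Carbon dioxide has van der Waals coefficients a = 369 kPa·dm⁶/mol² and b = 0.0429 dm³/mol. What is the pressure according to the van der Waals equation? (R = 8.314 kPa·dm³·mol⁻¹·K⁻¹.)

P = nRT/(V − nb) − a n²/V²
nRT/(V − nb) = (3.04)(8.314)(681.5)/(4.51 − 3.04×0.0429) = 17225/4.3796 = 3933.0 kPa
a n²/V² = (369)(3.04)²/(4.51)² = 167.66 kPa
P = 3933.0 − 167.66 = 3765 kPa

P ≈ 3765 kPa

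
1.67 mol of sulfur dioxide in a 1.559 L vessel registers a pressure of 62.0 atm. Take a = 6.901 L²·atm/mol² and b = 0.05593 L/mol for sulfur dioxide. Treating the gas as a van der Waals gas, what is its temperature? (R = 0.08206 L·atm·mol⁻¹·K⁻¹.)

T = (P + a n²/V²)(V − nb)/(nR)
P + a n²/V² = 62.0 + (6.901)(1.67)²/(1.559)² = 69.919 atm
V − nb = 1.559 − (1.67)(0.05593) = 1.4656 L
T = (69.919)(1.4656)/((1.67)(0.08206)) = 747.8 K

T ≈ 747.8 K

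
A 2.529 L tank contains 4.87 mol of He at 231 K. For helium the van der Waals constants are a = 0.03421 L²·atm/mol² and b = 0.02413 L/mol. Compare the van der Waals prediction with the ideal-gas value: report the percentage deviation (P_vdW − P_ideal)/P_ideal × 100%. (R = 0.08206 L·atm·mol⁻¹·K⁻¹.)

Ideal: P_ideal = nRT/V = (4.87)(0.08206)(231)/2.529 = 36.5026 atm
vdW: P = nRT/(V − nb) − a n²/V² = 92.3150/2.41149 − 0.811355/6.39584 = 38.2813 − 0.126857 = 38.1544 atm
% deviation = (38.1544 − 36.5026)/36.5026 × 100% = 4.53%

4.53 %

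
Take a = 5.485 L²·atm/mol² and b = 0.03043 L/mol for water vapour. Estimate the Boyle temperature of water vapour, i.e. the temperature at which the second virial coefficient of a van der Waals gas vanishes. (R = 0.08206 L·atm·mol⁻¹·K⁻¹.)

T_B ≈ 2197 K

For a van der Waals gas the second virial coefficient B₂ = b − a/(RT) vanishes at T_B = a/(Rb).
T_B = 5.485/(0.08206×0.03043) = 5.485/0.0024971 = 2197 K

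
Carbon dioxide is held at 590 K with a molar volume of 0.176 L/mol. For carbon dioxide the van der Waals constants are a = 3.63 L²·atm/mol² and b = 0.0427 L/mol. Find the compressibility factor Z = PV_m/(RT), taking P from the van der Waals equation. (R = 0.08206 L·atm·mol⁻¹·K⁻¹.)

P = RT/(V_m − b) − a/V_m² = (0.08206)(590)/(0.176 − 0.0427) − 3.63/(0.176)²
  = 48.415/0.13330 − 117.19 = 363.20 − 117.19 = 246.01 atm
Z = PV_m/(RT) = (246.01)(0.176)/((0.08206)(590)) = 43.298/48.415 = 0.8943

Z ≈ 0.8943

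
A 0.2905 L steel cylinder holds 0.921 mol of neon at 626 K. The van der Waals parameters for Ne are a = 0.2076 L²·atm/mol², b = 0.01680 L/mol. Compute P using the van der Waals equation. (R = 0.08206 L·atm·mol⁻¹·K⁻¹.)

P = nRT/(V − nb) − a n²/V²
nRT/(V − nb) = (0.921)(0.08206)(626)/(0.2905 − 0.921×0.01680) = 47.311/0.27503 = 172.02 atm
a n²/V² = (0.2076)(0.921)²/(0.2905)² = 2.0867 atm
P = 172.02 − 2.0867 = 169.9 atm

P ≈ 169.9 atm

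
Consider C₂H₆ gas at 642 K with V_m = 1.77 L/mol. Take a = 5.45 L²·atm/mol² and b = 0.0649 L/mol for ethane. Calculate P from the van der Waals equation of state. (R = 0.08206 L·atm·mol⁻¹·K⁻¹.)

P ≈ 29.16 atm

P = RT/(V_m − b) − a/V_m²
RT/(V_m − b) = (0.08206)(642)/(1.77 − 0.0649) = 52.683/1.7051 = 30.897 atm
a/V_m² = 5.45/(1.77)² = 1.7396 atm
P = 30.897 − 1.7396 = 29.16 atm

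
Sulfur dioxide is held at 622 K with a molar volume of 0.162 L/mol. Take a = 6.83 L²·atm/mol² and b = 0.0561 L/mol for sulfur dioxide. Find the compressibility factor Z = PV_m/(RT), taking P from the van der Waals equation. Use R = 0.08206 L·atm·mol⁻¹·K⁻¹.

Z ≈ 0.7037

P = RT/(V_m − b) − a/V_m² = (0.08206)(622)/(0.162 − 0.0561) − 6.83/(0.162)²
  = 51.041/0.10590 − 260.25 = 481.97 − 260.25 = 221.72 atm
Z = PV_m/(RT) = (221.72)(0.162)/((0.08206)(622)) = 35.919/51.041 = 0.7037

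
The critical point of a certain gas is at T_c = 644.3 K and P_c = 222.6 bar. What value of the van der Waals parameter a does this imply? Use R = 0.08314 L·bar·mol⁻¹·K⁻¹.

a ≈ 5.438 L²·bar/mol²

From T_c = 8a/(27Rb) and P_c = a/(27b²): a = 27 R² T_c²/(64 P_c).
a = 27×(0.08314)²×(644.3)²/(64×222.6) = 77475/14246 = 5.438 L²·bar/mol²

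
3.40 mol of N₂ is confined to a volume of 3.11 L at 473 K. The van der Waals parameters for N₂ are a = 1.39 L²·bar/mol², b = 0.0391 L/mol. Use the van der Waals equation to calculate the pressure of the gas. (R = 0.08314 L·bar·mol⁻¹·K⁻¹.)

P = nRT/(V − nb) − a n²/V²
nRT/(V − nb) = (3.40)(0.08314)(473)/(3.11 − 3.40×0.0391) = 133.71/2.9771 = 44.913 bar
a n²/V² = (1.39)(3.40)²/(3.11)² = 1.6613 bar
P = 44.913 − 1.6613 = 43.25 bar

P ≈ 43.25 bar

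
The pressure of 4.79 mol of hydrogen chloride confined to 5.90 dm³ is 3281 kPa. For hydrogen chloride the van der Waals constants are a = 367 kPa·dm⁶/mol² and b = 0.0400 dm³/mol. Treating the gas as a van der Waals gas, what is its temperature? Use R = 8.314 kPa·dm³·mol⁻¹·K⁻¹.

T = (P + a n²/V²)(V − nb)/(nR)
P + a n²/V² = 3281 + (367)(4.79)²/(5.90)² = 3522.9 kPa
V − nb = 5.90 − (4.79)(0.0400) = 5.7084 dm³
T = (3522.9)(5.7084)/((4.79)(8.314)) = 505.0 K

T ≈ 505.0 K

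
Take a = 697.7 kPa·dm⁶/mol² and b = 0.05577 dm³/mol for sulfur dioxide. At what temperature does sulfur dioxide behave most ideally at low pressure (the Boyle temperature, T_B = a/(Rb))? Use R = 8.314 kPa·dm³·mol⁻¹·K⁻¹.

For a van der Waals gas the second virial coefficient B₂ = b − a/(RT) vanishes at T_B = a/(Rb).
T_B = 697.7/(8.314×0.05577) = 697.7/0.46367 = 1505 K

T_B ≈ 1505 K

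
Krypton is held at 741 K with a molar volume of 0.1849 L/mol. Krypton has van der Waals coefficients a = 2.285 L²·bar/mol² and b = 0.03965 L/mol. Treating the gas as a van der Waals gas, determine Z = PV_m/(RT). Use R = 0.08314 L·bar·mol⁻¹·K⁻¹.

Z ≈ 1.072

P = RT/(V_m − b) − a/V_m² = (0.08314)(741)/(0.1849 − 0.03965) − 2.285/(0.1849)²
  = 61.607/0.14525 − 66.836 = 424.14 − 66.836 = 357.30 bar
Z = PV_m/(RT) = (357.30)(0.1849)/((0.08314)(741)) = 66.065/61.607 = 1.072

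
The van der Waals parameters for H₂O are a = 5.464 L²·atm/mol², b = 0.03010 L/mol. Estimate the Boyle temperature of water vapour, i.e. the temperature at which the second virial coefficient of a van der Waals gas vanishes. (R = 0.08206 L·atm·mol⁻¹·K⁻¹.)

T_B ≈ 2212 K

For a van der Waals gas the second virial coefficient B₂ = b − a/(RT) vanishes at T_B = a/(Rb).
T_B = 5.464/(0.08206×0.03010) = 5.464/0.0024700 = 2212 K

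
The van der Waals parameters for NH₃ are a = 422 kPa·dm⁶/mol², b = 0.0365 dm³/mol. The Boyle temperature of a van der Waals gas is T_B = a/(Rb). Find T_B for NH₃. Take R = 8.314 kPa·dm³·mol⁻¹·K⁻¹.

For a van der Waals gas the second virial coefficient B₂ = b − a/(RT) vanishes at T_B = a/(Rb).
T_B = 422/(8.314×0.0365) = 422/0.30346 = 1391 K

T_B ≈ 1391 K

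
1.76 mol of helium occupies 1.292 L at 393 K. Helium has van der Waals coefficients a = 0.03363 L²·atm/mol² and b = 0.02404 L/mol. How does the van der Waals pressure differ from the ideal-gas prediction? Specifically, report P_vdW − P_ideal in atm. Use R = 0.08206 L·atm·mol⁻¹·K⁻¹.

Ideal: P_ideal = nRT/V = (1.76)(0.08206)(393)/1.292 = 43.9313 atm
vdW: P = nRT/(V − nb) − a n²/V² = 56.7593/1.24969 − 0.104172/1.66926 = 45.4187 − 0.0624061 = 45.3563 atm
ΔP = 45.3563 − 43.9313 = 1.425 atm

ΔP ≈ 1.425 atm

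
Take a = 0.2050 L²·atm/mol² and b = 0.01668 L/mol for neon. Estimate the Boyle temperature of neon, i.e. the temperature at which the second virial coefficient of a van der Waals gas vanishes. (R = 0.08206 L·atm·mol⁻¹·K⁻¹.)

For a van der Waals gas the second virial coefficient B₂ = b − a/(RT) vanishes at T_B = a/(Rb).
T_B = 0.2050/(0.08206×0.01668) = 0.2050/0.0013688 = 149.8 K

T_B ≈ 149.8 K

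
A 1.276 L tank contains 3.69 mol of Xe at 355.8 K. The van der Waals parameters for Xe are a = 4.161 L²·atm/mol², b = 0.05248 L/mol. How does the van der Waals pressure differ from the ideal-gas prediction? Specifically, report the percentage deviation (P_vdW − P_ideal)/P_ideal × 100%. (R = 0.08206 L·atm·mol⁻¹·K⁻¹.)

-23.32 %

Ideal: P_ideal = nRT/V = (3.69)(0.08206)(355.8)/1.276 = 84.4332 atm
vdW: P = nRT/(V − nb) − a n²/V² = 107.737/1.08235 − 56.6566/1.62818 = 99.5399 − 34.7975 = 64.7424 atm
% deviation = (64.7424 − 84.4332)/84.4332 × 100% = -23.32%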